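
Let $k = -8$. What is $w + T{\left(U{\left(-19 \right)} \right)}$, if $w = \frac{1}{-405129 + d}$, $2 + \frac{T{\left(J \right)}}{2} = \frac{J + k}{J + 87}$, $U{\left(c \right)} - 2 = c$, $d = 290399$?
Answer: $- \frac{540871}{114730} \approx -4.7143$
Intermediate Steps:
$U{\left(c \right)} = 2 + c$
$T{\left(J \right)} = -4 + \frac{2 \left(-8 + J\right)}{87 + J}$ ($T{\left(J \right)} = -4 + 2 \frac{J - 8}{J + 87} = -4 + 2 \frac{-8 + J}{87 + J} = -4 + \frac{2 \left(-8 + J\right)}{87 + J}$)
$w = - \frac{1}{114730}$ ($w = \frac{1}{-405129 + 290399} = \frac{1}{-114730} = - \frac{1}{114730} \approx -8.7161 \cdot 10^{-6}$)
$w + T{\left(U{\left(-19 \right)} \right)} = - \frac{1}{114730} + \frac{2 \left(-182 - \left(2 - 19\right)\right)}{87 + \left(2 - 19\right)} = - \frac{1}{114730} + \frac{2 \left(-182 - -17\right)}{87 - 17} = - \frac{1}{114730} + \frac{2 \left(-182 + 17\right)}{70} = - \frac{1}{114730} + 2 \cdot \frac{1}{70} \left(-165\right) = - \frac{1}{114730} - \frac{33}{7} = - \frac{540871}{114730}$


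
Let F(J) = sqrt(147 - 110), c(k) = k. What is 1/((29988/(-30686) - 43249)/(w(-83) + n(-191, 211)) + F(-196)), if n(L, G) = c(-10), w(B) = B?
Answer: 946867918202499/440268923742549364 - 2036040756201*sqrt(37)/440268923742549364 ≈ 0.0021225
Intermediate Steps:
n(L, G) = -10
F(J) = sqrt(37)
1/((29988/(-30686) - 43249)/(w(-83) + n(-191, 211)) + F(-196)) = 1/((29988/(-30686) - 43249)/(-83 - 10) + sqrt(37)) = 1/((29988*(-1/30686) - 43249)/(-93) + sqrt(37)) = 1/((-14994/15343 - 43249)*(-1/93) + sqrt(37)) = 1/(-663584401/15343*(-1/93) + sqrt(37)) = 1/(663584401/1426899 + sqrt(37))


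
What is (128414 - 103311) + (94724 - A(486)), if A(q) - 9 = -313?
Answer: 120131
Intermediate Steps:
A(q) = -304 (A(q) = 9 - 313 = -304)
(128414 - 103311) + (94724 - A(486)) = (128414 - 103311) + (94724 - 1*(-304)) = 25103 + (94724 + 304) = 25103 + 95028 = 120131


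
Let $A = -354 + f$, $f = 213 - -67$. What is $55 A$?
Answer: $-4070$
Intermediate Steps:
$f = 280$ ($f = 213 + 67 = 280$)
$A = -74$ ($A = -354 + 280 = -74$)
$55 A = 55 \left(-74\right) = -4070$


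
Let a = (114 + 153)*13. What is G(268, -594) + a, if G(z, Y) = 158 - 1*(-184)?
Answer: 3813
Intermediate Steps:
G(z, Y) = 342 (G(z, Y) = 158 + 184 = 342)
a = 3471 (a = 267*13 = 3471)
G(268, -594) + a = 342 + 3471 = 3813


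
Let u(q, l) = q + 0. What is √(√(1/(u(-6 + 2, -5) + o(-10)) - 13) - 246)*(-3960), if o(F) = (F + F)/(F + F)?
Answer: -1320*√(-2214 + 6*I*√30) ≈ -460.95 - 62112.0*I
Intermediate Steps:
u(q, l) = q
o(F) = 1 (o(F) = (2*F)/((2*F)) = (2*F)*(1/(2*F)) = 1)
√(√(1/(u(-6 + 2, -5) + o(-10)) - 13) - 246)*(-3960) = √(√(1/((-6 + 2) + 1) - 13) - 246)*(-3960) = √(√(1/(-4 + 1) - 13) - 246)*(-3960) = √(√(1/(-3) - 13) - 246)*(-3960) = √(√(-⅓ - 13) - 246)*(-3960) = √(√(-40/3) - 246)*(-3960) = √(2*I*√30/3 - 246)*(-3960) = √(-246 + 2*I*√30/3)*(-3960) = -3960*√(-246 + 2*I*√30/3)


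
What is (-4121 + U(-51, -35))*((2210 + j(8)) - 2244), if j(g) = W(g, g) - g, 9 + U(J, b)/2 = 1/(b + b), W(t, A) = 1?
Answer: 5939506/35 ≈ 1.6970e+5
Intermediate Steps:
U(J, b) = -18 + 1/b (U(J, b) = -18 + 2/(b + b) = -18 + 2/((2*b)) = -18 + 2*(1/(2*b)) = -18 + 1/b)
j(g) = 1 - g
(-4121 + U(-51, -35))*((2210 + j(8)) - 2244) = (-4121 + (-18 + 1/(-35)))*((2210 + (1 - 1*8)) - 2244) = (-4121 + (-18 - 1/35))*((2210 + (1 - 8)) - 2244) = (-4121 - 631/35)*((2210 - 7) - 2244) = -144866*(2203 - 2244)/35 = -144866/35*(-41) = 5939506/35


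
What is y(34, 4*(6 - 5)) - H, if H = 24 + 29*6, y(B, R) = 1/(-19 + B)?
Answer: -2969/15 ≈ -197.93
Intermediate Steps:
H = 198 (H = 24 + 174 = 198)
y(34, 4*(6 - 5)) - H = 1/(-19 + 34) - 1*198 = 1/15 - 198 = -2969/15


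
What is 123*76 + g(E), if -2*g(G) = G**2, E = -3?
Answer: 18687/2 ≈ 9343.5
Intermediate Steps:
g(G) = -G**2/2
123*76 + g(E) = 123*76 - 1/2*(-3)**2 = 9348 - 1/2*9 = 9348 - 9/2 = 18687/2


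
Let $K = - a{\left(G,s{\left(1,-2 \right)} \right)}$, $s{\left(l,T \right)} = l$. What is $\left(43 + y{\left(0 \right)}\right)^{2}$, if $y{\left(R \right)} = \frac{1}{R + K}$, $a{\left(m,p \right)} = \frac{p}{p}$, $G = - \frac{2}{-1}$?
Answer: $1764$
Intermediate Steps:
$G = 2$ ($G = \left(-2\right) \left(-1\right) = 2$)
$a{\left(m,p \right)} = 1$
$K = -1$ ($K = \left(-1\right) 1 = -1$)
$y{\left(R \right)} = \frac{1}{-1 + R}$ ($y{\left(R \right)} = \frac{1}{R - 1} = \frac{1}{-1 + R}$)
$\left(43 + y{\left(0 \right)}\right)^{2} = \left(43 + \frac{1}{-1 + 0}\right)^{2} = \left(43 + \frac{1}{-1}\right)^{2} = \left(43 - 1\right)^{2} = 42^{2} = 1764$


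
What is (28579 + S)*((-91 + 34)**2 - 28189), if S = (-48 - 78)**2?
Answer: -1108707700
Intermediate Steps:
S = 15876 (S = (-126)**2 = 15876)
(28579 + S)*((-91 + 34)**2 - 28189) = (28579 + 15876)*((-91 + 34)**2 - 28189) = 44455*((-57)**2 - 28189) = 44455*(3249 - 28189) = 44455*(-24940) = -1108707700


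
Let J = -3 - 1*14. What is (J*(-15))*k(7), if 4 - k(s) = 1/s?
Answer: 6885/7 ≈ 983.57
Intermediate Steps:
k(s) = 4 - 1/s
J = -17 (J = -3 - 14 = -17)
(J*(-15))*k(7) = (-17*(-15))*(4 - 1/7) = 255*(4 - 1*1/7) = 255*(4 - 1/7) = 255*(27/7) = 6885/7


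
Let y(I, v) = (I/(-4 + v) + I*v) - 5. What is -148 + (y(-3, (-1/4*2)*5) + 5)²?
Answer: -57199/676 ≈ -84.614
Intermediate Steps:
y(I, v) = -5 + I*v + I/(-4 + v) (y(I, v) = (I/(-4 + v) + I*v) - 5 = (I*v + I/(-4 + v)) - 5 = -5 + I*v + I/(-4 + v))
-148 + (y(-3, (-1/4*2)*5) + 5)² = -148 + ((20 - 3 - 5*-1/4*2*5 - 3*((-1/4*2)*5)² - 4*(-3)*(-1/4*2)*5)/(-4 + (-1/4*2)*5) + 5)² = -148 + ((20 - 3 - 5*-1*¼*2*5 - 3*((-1*¼*2)*5)² - 4*(-3)*(-1*¼*2)*5)/(-4 + (-1*¼*2)*5) + 5)² = -148 + ((20 - 3 - 5*(-¼*2)*5 - 3*(-¼*2*5)² - 4*(-3)*-¼*2*5)/(-4 - ¼*2*5) + 5)² = -148 + ((20 - 3 - (-5)*5/2 - 3*(-½*5)² - 4*(-3)*(-½*5))/(-4 - ½*5) + 5)² = -148 + ((20 - 3 - 5*(-5/2) - 3*(-5/2)² - 4*(-3)*(-5/2))/(-4 - 5/2) + 5)² = -148 + ((20 - 3 + 25/2 - 3*25/4 - 30)/(-13/2) + 5)² = -148 + (-2*(20 - 3 + 25/2 - 75/4 - 30)/13 + 5)² = -148 + (-2/13*(-77/4) + 5)² = -148 + (77/26 + 5)² = -148 + (207/26)² = -148 + 42849/676 = -57199/676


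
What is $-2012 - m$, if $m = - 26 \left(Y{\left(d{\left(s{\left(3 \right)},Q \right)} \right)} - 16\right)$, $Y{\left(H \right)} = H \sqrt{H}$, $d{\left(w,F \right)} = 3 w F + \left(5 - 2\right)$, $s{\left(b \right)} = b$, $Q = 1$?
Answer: $-2428 + 624 \sqrt{3} \approx -1347.2$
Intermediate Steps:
$d{\left(w,F \right)} = 3 + 3 F w$ ($d{\left(w,F \right)} = 3 F w + \left(5 - 2\right) = 3 F w + 3 = 3 + 3 F w$)
$Y{\left(H \right)} = H^{\frac{3}{2}}$
$m = 416 - 624 \sqrt{3}$ ($m = - 26 \left(\left(3 + 3 \cdot 1 \cdot 3\right)^{\frac{3}{2}} - 16\right) = - 26 \left(\left(3 + 9\right)^{\frac{3}{2}} - 16\right) = - 26 \left(12^{\frac{3}{2}} - 16\right) = - 26 \left(24 \sqrt{3} - 16\right) = - 26 \left(-16 + 24 \sqrt{3}\right) = 416 - 624 \sqrt{3} \approx -664.8$)
$-2012 - m = -2012 - \left(416 - 624 \sqrt{3}\right) = -2428 + 624 \sqrt{3}$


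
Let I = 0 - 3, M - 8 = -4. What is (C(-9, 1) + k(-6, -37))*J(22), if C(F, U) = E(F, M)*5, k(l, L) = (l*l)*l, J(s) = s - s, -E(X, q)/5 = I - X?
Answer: 0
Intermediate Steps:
M = 4 (M = 8 - 4 = 4)
I = -3
E(X, q) = 15 + 5*X (E(X, q) = -5*(-3 - X) = 15 + 5*X)
J(s) = 0
k(l, L) = l**3 (k(l, L) = l**2*l = l**3)
C(F, U) = 75 + 25*F (C(F, U) = (15 + 5*F)*5 = 75 + 25*F)
(C(-9, 1) + k(-6, -37))*J(22) = ((75 + 25*(-9)) + (-6)**3)*0 = ((75 - 225) - 216)*0 = (-150 - 216)*0 = -366*0 = 0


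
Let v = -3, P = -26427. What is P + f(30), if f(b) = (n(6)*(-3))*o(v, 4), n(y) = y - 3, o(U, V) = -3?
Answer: -26400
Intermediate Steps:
n(y) = -3 + y
f(b) = 27 (f(b) = ((-3 + 6)*(-3))*(-3) = (3*(-3))*(-3) = -9*(-3) = 27)
P + f(30) = -26427 + 27 = -26400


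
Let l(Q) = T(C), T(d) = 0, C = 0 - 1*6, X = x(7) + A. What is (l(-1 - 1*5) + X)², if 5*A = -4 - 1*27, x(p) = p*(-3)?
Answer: 18496/25 ≈ 739.84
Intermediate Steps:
x(p) = -3*p
A = -31/5 (A = (-4 - 1*27)/5 = (-4 - 27)/5 = (⅕)*(-31) = -31/5 ≈ -6.2000)
X = -136/5 (X = -3*7 - 31/5 = -21 - 31/5 = -136/5 ≈ -27.200)
C = -6 (C = 0 - 6 = -6)
l(Q) = 0
(l(-1 - 1*5) + X)² = (0 - 136/5)² = (-136/5)² = 18496/25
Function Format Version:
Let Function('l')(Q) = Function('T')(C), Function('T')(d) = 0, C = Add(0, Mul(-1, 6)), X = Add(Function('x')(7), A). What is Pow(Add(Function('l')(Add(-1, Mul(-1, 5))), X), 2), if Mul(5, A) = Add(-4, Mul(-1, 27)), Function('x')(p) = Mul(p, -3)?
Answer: Rational(18496, 25) ≈ 739.84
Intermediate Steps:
Function('x')(p) = Mul(-3, p)
A = Rational(-31, 5) (A = Mul(Rational(1, 5), Add(-4, Mul(-1, 27))) = Mul(Rational(1, 5), Add(-4, -27)) = Mul(Rational(1, 5), -31) = Rational(-31, 5) ≈ -6.2000)
X = Rational(-136, 5) (X = Add(Mul(-3, 7), Rational(-31, 5)) = Add(-21, Rational(-31, 5)) = Rational(-136, 5) ≈ -27.200)
C = -6 (C = Add(0, -6) = -6)
Function('l')(Q) = 0
Pow(Add(Function('l')(Add(-1, Mul(-1, 5))), X), 2) = Pow(Add(0, Rational(-136, 5)), 2) = Pow(Rational(-136, 5), 2) = Rational(18496, 25)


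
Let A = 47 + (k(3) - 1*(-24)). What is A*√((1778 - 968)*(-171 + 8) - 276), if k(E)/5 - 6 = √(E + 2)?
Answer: I*√132306*(101 + 5*√5) ≈ 40804.0*I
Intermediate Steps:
k(E) = 30 + 5*√(2 + E) (k(E) = 30 + 5*√(E + 2) = 30 + 5*√(2 + E))
A = 101 + 5*√5 (A = 47 + ((30 + 5*√(2 + 3)) - 1*(-24)) = 47 + ((30 + 5*√5) + 24) = 47 + (54 + 5*√5) = 101 + 5*√5 ≈ 112.18)
A*√((1778 - 968)*(-171 + 8) - 276) = (101 + 5*√5)*√((1778 - 968)*(-171 + 8) - 276) = (101 + 5*√5)*√(810*(-163) - 276) = (101 + 5*√5)*√(-132030 - 276) = (101 + 5*√5)*√(-132306) = (101 + 5*√5)*(I*√132306) = I*√132306*(101 + 5*√5)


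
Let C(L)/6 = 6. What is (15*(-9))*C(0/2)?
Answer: -4860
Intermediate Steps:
C(L) = 36 (C(L) = 6*6 = 36)
(15*(-9))*C(0/2) = (15*(-9))*36 = -135*36 = -4860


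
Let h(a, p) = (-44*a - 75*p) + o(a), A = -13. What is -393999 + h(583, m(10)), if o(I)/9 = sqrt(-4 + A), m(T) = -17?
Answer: -418376 + 9*I*sqrt(17) ≈ -4.1838e+5 + 37.108*I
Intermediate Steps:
o(I) = 9*I*sqrt(17) (o(I) = 9*sqrt(-4 - 13) = 9*sqrt(-17) = 9*(I*sqrt(17)) = 9*I*sqrt(17))
h(a, p) = -75*p - 44*a + 9*I*sqrt(17) (h(a, p) = (-44*a - 75*p) + 9*I*sqrt(17) = (-75*p - 44*a) + 9*I*sqrt(17) = -75*p - 44*a + 9*I*sqrt(17))
-393999 + h(583, m(10)) = -393999 + (-75*(-17) - 44*583 + 9*I*sqrt(17)) = -393999 + (1275 - 25652 + 9*I*sqrt(17)) = -393999 + (-24377 + 9*I*sqrt(17)) = -418376 + 9*I*sqrt(17)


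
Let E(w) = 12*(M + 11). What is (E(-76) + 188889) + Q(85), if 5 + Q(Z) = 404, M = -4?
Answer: 189372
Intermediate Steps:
Q(Z) = 399 (Q(Z) = -5 + 404 = 399)
E(w) = 84 (E(w) = 12*(-4 + 11) = 12*7 = 84)
(E(-76) + 188889) + Q(85) = (84 + 188889) + 399 = 188973 + 399 = 189372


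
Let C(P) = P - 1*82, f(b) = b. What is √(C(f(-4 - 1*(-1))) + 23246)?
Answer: √23161 ≈ 152.19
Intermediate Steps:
C(P) = -82 + P (C(P) = P - 82 = -82 + P)
√(C(f(-4 - 1*(-1))) + 23246) = √((-82 + (-4 - 1*(-1))) + 23246) = √((-82 + (-4 + 1)) + 23246) = √((-82 - 3) + 23246) = √(-85 + 23246) = √23161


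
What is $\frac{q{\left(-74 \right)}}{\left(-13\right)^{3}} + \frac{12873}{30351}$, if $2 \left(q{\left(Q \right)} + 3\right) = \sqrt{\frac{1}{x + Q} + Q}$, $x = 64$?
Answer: $\frac{9457678}{22227049} - \frac{i \sqrt{7410}}{43940} \approx 0.4255 - 0.0019591 i$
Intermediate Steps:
$q{\left(Q \right)} = -3 + \frac{\sqrt{Q + \frac{1}{64 + Q}}}{2}$ ($q{\left(Q \right)} = -3 + \frac{\sqrt{\frac{1}{64 + Q} + Q}}{2} = -3 + \frac{\sqrt{Q + \frac{1}{64 + Q}}}{2}$)
$\frac{q{\left(-74 \right)}}{\left(-13\right)^{3}} + \frac{12873}{30351} = \frac{-3 + \frac{\sqrt{\frac{1 - 74 \left(64 - 74\right)}{64 - 74}}}{2}}{\left(-13\right)^{3}} + \frac{12873}{30351} = \frac{-3 + \frac{\sqrt{\frac{1 - -740}{-10}}}{2}}{-2197} + 12873 \cdot \frac{1}{30351} = \left(-3 + \frac{\sqrt{- \frac{1 + 740}{10}}}{2}\right) \left(- \frac{1}{2197}\right) + \frac{4291}{10117} = \left(-3 + \frac{\sqrt{\left(- \frac{1}{10}\right) 741}}{2}\right) \left(- \frac{1}{2197}\right) + \frac{4291}{10117} = \left(-3 + \frac{\sqrt{- \frac{741}{10}}}{2}\right) \left(- \frac{1}{2197}\right) + \frac{4291}{10117} = \left(-3 + \frac{\frac{1}{10} i \sqrt{7410}}{2}\right) \left(- \frac{1}{2197}\right) + \frac{4291}{10117} = \left(-3 + \frac{i \sqrt{7410}}{20}\right) \left(- \frac{1}{2197}\right) + \frac{4291}{10117} = \left(\frac{3}{2197} - \frac{i \sqrt{7410}}{43940}\right) + \frac{4291}{10117} = \frac{9457678}{22227049} - \frac{i \sqrt{7410}}{43940}$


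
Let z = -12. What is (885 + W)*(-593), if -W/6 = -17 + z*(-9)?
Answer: -201027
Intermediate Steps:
W = -546 (W = -6*(-17 - 12*(-9)) = -6*(-17 + 108) = -6*91 = -546)
(885 + W)*(-593) = (885 - 546)*(-593) = 339*(-593) = -201027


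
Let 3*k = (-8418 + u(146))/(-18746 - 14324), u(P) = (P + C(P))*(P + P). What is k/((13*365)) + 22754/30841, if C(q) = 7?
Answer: 1785060043387/2419740911575 ≈ 0.73771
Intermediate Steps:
u(P) = 2*P*(7 + P) (u(P) = (P + 7)*(P + P) = (7 + P)*(2*P) = 2*P*(7 + P))
k = -6043/16535 (k = ((-8418 + 2*146*(7 + 146))/(-18746 - 14324))/3 = ((-8418 + 2*146*153)/(-33070))/3 = ((-8418 + 44676)*(-1/33070))/3 = (36258*(-1/33070))/3 = (⅓)*(-18129/16535) = -6043/16535 ≈ -0.36547)
k/((13*365)) + 22754/30841 = -6043/(16535*(13*365)) + 22754/30841 = -6043/16535/4745 + 22754*(1/30841) = -6043/16535*1/4745 + 22754/30841 = -6043/78458575 + 22754/30841 = 1785060043387/2419740911575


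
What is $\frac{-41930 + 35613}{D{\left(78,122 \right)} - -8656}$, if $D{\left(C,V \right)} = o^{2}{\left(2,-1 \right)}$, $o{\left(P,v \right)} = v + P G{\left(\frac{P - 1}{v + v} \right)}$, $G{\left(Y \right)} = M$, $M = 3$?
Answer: $- \frac{6317}{8681} \approx -0.72768$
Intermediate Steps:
$G{\left(Y \right)} = 3$
$o{\left(P,v \right)} = v + 3 P$ ($o{\left(P,v \right)} = v + P 3 = v + 3 P$)
$D{\left(C,V \right)} = 25$ ($D{\left(C,V \right)} = \left(-1 + 3 \cdot 2\right)^{2} = \left(-1 + 6\right)^{2} = 5^{2} = 25$)
$\frac{-41930 + 35613}{D{\left(78,122 \right)} - -8656} = \frac{-41930 + 35613}{25 - -8656} = - \frac{6317}{25 + \left(-12207 + 20863\right)} = - \frac{6317}{25 + 8656} = - \frac{6317}{8681}$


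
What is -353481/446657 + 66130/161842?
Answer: -13835322296/36143931097 ≈ -0.38278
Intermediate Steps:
-353481/446657 + 66130/161842 = -353481*1/446657 + 66130*(1/161842) = -353481/446657 + 33065/80921 = -13835322296/36143931097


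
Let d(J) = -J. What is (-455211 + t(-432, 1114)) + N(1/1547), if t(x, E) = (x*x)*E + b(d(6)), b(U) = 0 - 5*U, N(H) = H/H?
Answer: 207443956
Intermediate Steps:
N(H) = 1
b(U) = -5*U
t(x, E) = 30 + E*x² (t(x, E) = (x*x)*E - (-5)*6 = x²*E - 5*(-6) = E*x² + 30 = 30 + E*x²)
(-455211 + t(-432, 1114)) + N(1/1547) = (-455211 + (30 + 1114*(-432)²)) + 1 = (-455211 + (30 + 1114*186624)) + 1 = (-455211 + (30 + 207899136)) + 1 = (-455211 + 207899166) + 1 = 207443955 + 1 = 207443956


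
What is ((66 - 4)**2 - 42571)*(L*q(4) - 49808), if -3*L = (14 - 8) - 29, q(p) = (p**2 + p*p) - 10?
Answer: 1922382462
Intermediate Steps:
q(p) = -10 + 2*p**2 (q(p) = (p**2 + p**2) - 10 = 2*p**2 - 10 = -10 + 2*p**2)
L = 23/3 (L = -((14 - 8) - 29)/3 = -(6 - 29)/3 = -1/3*(-23) = 23/3 ≈ 7.6667)
((66 - 4)**2 - 42571)*(L*q(4) - 49808) = ((66 - 4)**2 - 42571)*(23*(-10 + 2*4**2)/3 - 49808) = (62**2 - 42571)*(23*(-10 + 2*16)/3 - 49808) = (3844 - 42571)*(23*(-10 + 32)/3 - 49808) = -38727*((23/3)*22 - 49808) = -38727*(506/3 - 49808) = -38727*(-148918/3) = 1922382462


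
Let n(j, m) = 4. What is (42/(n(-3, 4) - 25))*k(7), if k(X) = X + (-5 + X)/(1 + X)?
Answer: -29/2 ≈ -14.500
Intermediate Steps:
k(X) = X + (-5 + X)/(1 + X)
(42/(n(-3, 4) - 25))*k(7) = (42/(4 - 25))*((-5 + 7**2 + 2*7)/(1 + 7)) = (42/(-21))*((-5 + 49 + 14)/8) = (-1/21*42)*((1/8)*58) = -2*29/4 = -29/2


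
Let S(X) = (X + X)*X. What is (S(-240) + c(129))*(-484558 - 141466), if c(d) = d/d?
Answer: -72118590824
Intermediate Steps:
c(d) = 1
S(X) = 2*X² (S(X) = (2*X)*X = 2*X²)
(S(-240) + c(129))*(-484558 - 141466) = (2*(-240)² + 1)*(-484558 - 141466) = (2*57600 + 1)*(-626024) = (115200 + 1)*(-626024) = 115201*(-626024) = -72118590824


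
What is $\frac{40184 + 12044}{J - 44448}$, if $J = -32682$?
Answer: $- \frac{26114}{38565} \approx -0.67714$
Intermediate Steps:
$\frac{40184 + 12044}{J - 44448} = \frac{40184 + 12044}{-32682 - 44448} = \frac{52228}{-77130} = 52228 \left(- \frac{1}{77130}\right) = - \frac{26114}{38565}$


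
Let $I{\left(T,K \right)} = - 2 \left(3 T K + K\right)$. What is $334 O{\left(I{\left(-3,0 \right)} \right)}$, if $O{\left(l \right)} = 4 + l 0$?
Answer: $1336$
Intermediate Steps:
$I{\left(T,K \right)} = - 2 K - 6 K T$ ($I{\left(T,K \right)} = - 2 \left(3 K T + K\right) = - 2 \left(K + 3 K T\right) = - 2 K - 6 K T$)
$O{\left(l \right)} = 4$ ($O{\left(l \right)} = 4 + 0 = 4$)
$334 O{\left(I{\left(-3,0 \right)} \right)} = 334 \cdot 4 = 1336$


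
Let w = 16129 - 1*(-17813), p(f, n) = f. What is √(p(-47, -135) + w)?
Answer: √33895 ≈ 184.11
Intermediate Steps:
w = 33942 (w = 16129 + 17813 = 33942)
√(p(-47, -135) + w) = √(-47 + 33942) = √33895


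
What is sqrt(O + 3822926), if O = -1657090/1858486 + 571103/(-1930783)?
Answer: sqrt(12306123968150940269683509945770)/1794166587269 ≈ 1955.2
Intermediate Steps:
O = -2130434065764/1794166587269 (O = -1657090*1/1858486 + 571103*(-1/1930783) = -828545/929243 - 571103/1930783 = -2130434065764/1794166587269 ≈ -1.1874)
sqrt(O + 3822926) = sqrt(-2130434065764/1794166587269 + 3822926) = sqrt(6858963964367863330/1794166587269) = sqrt(12306123968150940269683509945770)/1794166587269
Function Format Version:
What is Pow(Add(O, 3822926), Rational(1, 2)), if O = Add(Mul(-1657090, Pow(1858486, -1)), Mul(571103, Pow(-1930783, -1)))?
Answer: Mul(Rational(1, 1794166587269), Pow(12306123968150940269683509945770, Rational(1, 2))) ≈ 1955.2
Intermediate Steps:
O = Rational(-2130434065764, 1794166587269) (O = Add(Mul(-1657090, Rational(1, 1858486)), Mul(571103, Rational(-1, 1930783))) = Add(Rational(-828545, 929243), Rational(-571103, 1930783)) = Rational(-2130434065764, 1794166587269) ≈ -1.1874)
Pow(Add(O, 3822926), Rational(1, 2)) = Pow(Add(Rational(-2130434065764, 1794166587269), 3822926), Rational(1, 2)) = Pow(Rational(6858963964367863330, 1794166587269), Rational(1, 2)) = Mul(Rational(1, 1794166587269), Pow(12306123968150940269683509945770, Rational(1, 2)))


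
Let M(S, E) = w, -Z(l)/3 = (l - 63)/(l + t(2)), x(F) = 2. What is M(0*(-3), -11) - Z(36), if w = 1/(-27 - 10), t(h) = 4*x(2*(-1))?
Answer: -3041/1628 ≈ -1.8679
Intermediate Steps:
t(h) = 8 (t(h) = 4*2 = 8)
Z(l) = -3*(-63 + l)/(8 + l) (Z(l) = -3*(l - 63)/(l + 8) = -3*(-63 + l)/(8 + l))
w = -1/37 (w = 1/(-37) = -1/37 ≈ -0.027027)
M(S, E) = -1/37
M(0*(-3), -11) - Z(36) = -1/37 - 3*(63 - 1*36)/(8 + 36) = -1/37 - 3*(63 - 36)/44 = -1/37 - 3*27/44 = -1/37 - 1*81/44 = -1/37 - 81/44 = -3041/1628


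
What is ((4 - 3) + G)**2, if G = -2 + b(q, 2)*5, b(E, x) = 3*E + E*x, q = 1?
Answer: 576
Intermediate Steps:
G = 23 (G = -2 + (1*(3 + 2))*5 = -2 + (1*5)*5 = -2 + 5*5 = -2 + 25 = 23)
((4 - 3) + G)**2 = ((4 - 3) + 23)**2 = (1 + 23)**2 = 24**2 = 576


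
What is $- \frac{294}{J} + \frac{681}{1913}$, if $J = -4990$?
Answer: $\frac{1980306}{4772935} \approx 0.4149$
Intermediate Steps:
$- \frac{294}{J} + \frac{681}{1913} = - \frac{294}{-4990} + \frac{681}{1913} = \left(-294\right) \left(- \frac{1}{4990}\right) + 681 \cdot \frac{1}{1913} = \frac{147}{2495} + \frac{681}{1913} = \frac{1980306}{4772935}$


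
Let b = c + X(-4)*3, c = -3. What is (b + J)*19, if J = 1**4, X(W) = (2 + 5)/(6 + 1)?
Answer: 19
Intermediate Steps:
X(W) = 1 (X(W) = 7/7 = 7*(1/7) = 1)
J = 1
b = 0 (b = -3 + 1*3 = -3 + 3 = 0)
(b + J)*19 = (0 + 1)*19 = 1*19 = 19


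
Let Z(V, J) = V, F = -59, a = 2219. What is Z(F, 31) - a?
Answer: -2278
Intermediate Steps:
Z(F, 31) - a = -59 - 1*2219 = -59 - 2219 = -2278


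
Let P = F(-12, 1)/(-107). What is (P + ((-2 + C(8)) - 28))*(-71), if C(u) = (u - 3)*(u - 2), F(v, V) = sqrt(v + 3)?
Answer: 213*I/107 ≈ 1.9907*I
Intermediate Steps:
F(v, V) = sqrt(3 + v)
P = -3*I/107 (P = sqrt(3 - 12)/(-107) = sqrt(-9)*(-1/107) = (3*I)*(-1/107) = -3*I/107 ≈ -0.028037*I)
C(u) = (-3 + u)*(-2 + u)
(P + ((-2 + C(8)) - 28))*(-71) = (-3*I/107 + ((-2 + (6 + 8**2 - 5*8)) - 28))*(-71) = (-3*I/107 + ((-2 + (6 + 64 - 40)) - 28))*(-71) = (-3*I/107 + ((-2 + 30) - 28))*(-71) = (-3*I/107 + (28 - 28))*(-71) = (-3*I/107 + 0)*(-71) = -3*I/107*(-71) = 213*I/107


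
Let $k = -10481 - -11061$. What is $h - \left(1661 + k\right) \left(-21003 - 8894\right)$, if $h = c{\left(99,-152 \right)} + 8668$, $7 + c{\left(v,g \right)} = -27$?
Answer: $67007811$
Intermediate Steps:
$k = 580$ ($k = -10481 + 11061 = 580$)
$c{\left(v,g \right)} = -34$ ($c{\left(v,g \right)} = -7 - 27 = -34$)
$h = 8634$ ($h = -34 + 8668 = 8634$)
$h - \left(1661 + k\right) \left(-21003 - 8894\right) = 8634 - \left(1661 + 580\right) \left(-21003 - 8894\right) = 8634 - 2241 \left(-29897\right) = 8634 - -66999177 = 8634 + 66999177 = 67007811$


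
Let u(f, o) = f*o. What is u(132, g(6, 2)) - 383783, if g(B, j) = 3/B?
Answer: -383717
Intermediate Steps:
u(132, g(6, 2)) - 383783 = 132*(3/6) - 383783 = 132*(3*(⅙)) - 383783 = 132*(½) - 383783 = 66 - 383783 = -383717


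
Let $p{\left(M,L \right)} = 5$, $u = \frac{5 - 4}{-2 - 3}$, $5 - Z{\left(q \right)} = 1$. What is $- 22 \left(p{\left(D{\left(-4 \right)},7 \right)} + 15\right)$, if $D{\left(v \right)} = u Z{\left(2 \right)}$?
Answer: $-440$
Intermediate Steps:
$Z{\left(q \right)} = 4$ ($Z{\left(q \right)} = 5 - 1 = 4$)
$u = - \frac{1}{5}$ ($u = 1 \frac{1}{-5} = 1 \left(- \frac{1}{5}\right) = - \frac{1}{5} \approx -0.2$)
$D{\left(v \right)} = - \frac{4}{5}$ ($D{\left(v \right)} = \left(- \frac{1}{5}\right) 4 = - \frac{4}{5}$)
$- 22 \left(p{\left(D{\left(-4 \right)},7 \right)} + 15\right) = - 22 \left(5 + 15\right) = \left(-22\right) 20 = -440$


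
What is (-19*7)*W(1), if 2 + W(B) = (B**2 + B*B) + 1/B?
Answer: -133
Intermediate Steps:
W(B) = -2 + 1/B + 2*B**2 (W(B) = -2 + ((B**2 + B*B) + 1/B) = -2 + ((B**2 + B**2) + 1/B) = -2 + (2*B**2 + 1/B) = -2 + (1/B + 2*B**2) = -2 + 1/B + 2*B**2)
(-19*7)*W(1) = (-19*7)*(-2 + 1/1 + 2*1**2) = -133*(-2 + 1 + 2*1) = -133*(-2 + 1 + 2) = -133*1 = -133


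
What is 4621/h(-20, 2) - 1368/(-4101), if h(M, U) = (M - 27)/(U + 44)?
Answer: -290556290/64249 ≈ -4522.3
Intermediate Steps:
h(M, U) = (-27 + M)/(44 + U)
4621/h(-20, 2) - 1368/(-4101) = 4621/(((-27 - 20)/(44 + 2))) - 1368/(-4101) = 4621/((-47/46)) - 1368*(-1/4101) = 4621/(((1/46)*(-47))) + 456/1367 = 4621/(-47/46) + 456/1367 = 4621*(-46/47) + 456/1367 = -212566/47 + 456/1367 = -290556290/64249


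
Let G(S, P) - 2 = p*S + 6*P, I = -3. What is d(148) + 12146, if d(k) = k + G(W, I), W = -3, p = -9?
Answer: 12305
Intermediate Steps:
G(S, P) = 2 - 9*S + 6*P (G(S, P) = 2 + (-9*S + 6*P) = 2 - 9*S + 6*P)
d(k) = 11 + k (d(k) = k + (2 - 9*(-3) + 6*(-3)) = k + (2 + 27 - 18) = k + 11 = 11 + k)
d(148) + 12146 = (11 + 148) + 12146 = 159 + 12146 = 12305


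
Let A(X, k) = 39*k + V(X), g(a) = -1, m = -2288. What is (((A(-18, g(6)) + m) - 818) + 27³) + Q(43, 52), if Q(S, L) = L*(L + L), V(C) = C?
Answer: 21928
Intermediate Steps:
Q(S, L) = 2*L² (Q(S, L) = L*(2*L) = 2*L²)
A(X, k) = X + 39*k (A(X, k) = 39*k + X = X + 39*k)
(((A(-18, g(6)) + m) - 818) + 27³) + Q(43, 52) = ((((-18 + 39*(-1)) - 2288) - 818) + 27³) + 2*52² = ((((-18 - 39) - 2288) - 818) + 19683) + 2*2704 = (((-57 - 2288) - 818) + 19683) + 5408 = ((-2345 - 818) + 19683) + 5408 = (-3163 + 19683) + 5408 = 16520 + 5408 = 21928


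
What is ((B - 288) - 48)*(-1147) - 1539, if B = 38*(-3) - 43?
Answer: 563932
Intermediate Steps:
B = -157 (B = -114 - 43 = -157)
((B - 288) - 48)*(-1147) - 1539 = ((-157 - 288) - 48)*(-1147) - 1539 = (-445 - 48)*(-1147) - 1539 = -493*(-1147) - 1539 = 565471 - 1539 = 563932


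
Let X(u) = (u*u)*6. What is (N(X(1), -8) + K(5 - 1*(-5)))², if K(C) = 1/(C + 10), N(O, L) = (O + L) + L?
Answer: 39601/400 ≈ 99.002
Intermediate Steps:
X(u) = 6*u² (X(u) = u²*6 = 6*u²)
N(O, L) = O + 2*L (N(O, L) = (L + O) + L = O + 2*L)
K(C) = 1/(10 + C)
(N(X(1), -8) + K(5 - 1*(-5)))² = ((6*1² + 2*(-8)) + 1/(10 + (5 - 1*(-5))))² = ((6*1 - 16) + 1/(10 + (5 + 5)))² = ((6 - 16) + 1/(10 + 10))² = (-10 + 1/20)² = (-199/20)² = 39601/400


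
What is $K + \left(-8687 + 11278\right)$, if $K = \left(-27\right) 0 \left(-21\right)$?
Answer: $2591$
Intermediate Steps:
$K = 0$ ($K = 0 \left(-21\right) = 0$)
$K + \left(-8687 + 11278\right) = 0 + \left(-8687 + 11278\right) = 0 + 2591 = 2591$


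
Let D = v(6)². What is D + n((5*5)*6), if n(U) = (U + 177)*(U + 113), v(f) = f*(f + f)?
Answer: 91185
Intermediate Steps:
v(f) = 2*f² (v(f) = f*(2*f) = 2*f²)
D = 5184 (D = (2*6²)² = (2*36)² = 72² = 5184)
n(U) = (113 + U)*(177 + U) (n(U) = (177 + U)*(113 + U) = (113 + U)*(177 + U))
D + n((5*5)*6) = 5184 + (20001 + ((5*5)*6)² + 290*((5*5)*6)) = 5184 + (20001 + (25*6)² + 290*(25*6)) = 5184 + (20001 + 150² + 290*150) = 5184 + (20001 + 22500 + 43500) = 5184 + 86001 = 91185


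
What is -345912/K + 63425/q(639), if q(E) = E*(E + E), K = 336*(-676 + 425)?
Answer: 428326307/102488571 ≈ 4.1793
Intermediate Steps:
K = -84336 (K = 336*(-251) = -84336)
q(E) = 2*E**2 (q(E) = E*(2*E) = 2*E**2)
-345912/K + 63425/q(639) = -345912/(-84336) + 63425/((2*639**2)) = -345912*(-1/84336) + 63425/((2*408321)) = 2059/502 + 63425/816642 = 428326307/102488571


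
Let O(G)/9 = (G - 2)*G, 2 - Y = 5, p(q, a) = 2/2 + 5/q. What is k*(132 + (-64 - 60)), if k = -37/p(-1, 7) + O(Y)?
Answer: 1154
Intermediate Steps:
p(q, a) = 1 + 5/q (p(q, a) = 2*(½) + 5/q = 1 + 5/q)
Y = -3 (Y = 2 - 1*5 = 2 - 5 = -3)
O(G) = 9*G*(-2 + G) (O(G) = 9*((G - 2)*G) = 9*((-2 + G)*G) = 9*(G*(-2 + G)) = 9*G*(-2 + G))
k = 577/4 (k = -37*(-1/(5 - 1)) + 9*(-3)*(-2 - 3) = -37/((-1*4)) + 9*(-3)*(-5) = -37/(-4) + 135 = -37*(-¼) + 135 = 37/4 + 135 = 577/4 ≈ 144.25)
k*(132 + (-64 - 60)) = 577*(132 + (-64 - 60))/4 = 577*(132 - 124)/4 = (577/4)*8 = 1154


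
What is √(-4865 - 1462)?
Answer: 3*I*√703 ≈ 79.542*I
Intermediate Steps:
√(-4865 - 1462) = √(-6327) = 3*I*√703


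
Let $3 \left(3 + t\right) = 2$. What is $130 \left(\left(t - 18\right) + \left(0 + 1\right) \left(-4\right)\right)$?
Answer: $- \frac{9490}{3} \approx -3163.3$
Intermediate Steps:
$t = - \frac{7}{3}$ ($t = -3 + \frac{1}{3} \cdot 2 = -3 + \frac{2}{3} = - \frac{7}{3} \approx -2.3333$)
$130 \left(\left(t - 18\right) + \left(0 + 1\right) \left(-4\right)\right) = 130 \left(\left(- \frac{7}{3} - 18\right) + \left(0 + 1\right) \left(-4\right)\right) = 130 \left(- \frac{61}{3} + 1 \left(-4\right)\right) = 130 \left(- \frac{61}{3} - 4\right) = 130 \left(- \frac{73}{3}\right) = - \frac{9490}{3}$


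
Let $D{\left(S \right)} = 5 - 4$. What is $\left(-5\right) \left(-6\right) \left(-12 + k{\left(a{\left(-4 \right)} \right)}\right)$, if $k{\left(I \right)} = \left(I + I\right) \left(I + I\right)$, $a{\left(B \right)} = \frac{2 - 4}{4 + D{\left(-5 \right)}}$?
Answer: $- \frac{1704}{5} \approx -340.8$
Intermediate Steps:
$D{\left(S \right)} = 1$
$a{\left(B \right)} = - \frac{2}{5}$ ($a{\left(B \right)} = \frac{2 - 4}{4 + 1} = - \frac{2}{5}$)
$k{\left(I \right)} = 4 I^{2}$ ($k{\left(I \right)} = 2 I 2 I = 4 I^{2}$)
$\left(-5\right) \left(-6\right) \left(-12 + k{\left(a{\left(-4 \right)} \right)}\right) = \left(-5\right) \left(-6\right) \left(-12 + 4 \left(- \frac{2}{5}\right)^{2}\right) = 30 \left(-12 + 4 \cdot \frac{4}{25}\right) = 30 \left(-12 + \frac{16}{25}\right) = 30 \left(- \frac{284}{25}\right) = - \frac{1704}{5}$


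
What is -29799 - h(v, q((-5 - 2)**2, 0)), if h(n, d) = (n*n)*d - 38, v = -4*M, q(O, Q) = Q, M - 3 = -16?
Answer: -29761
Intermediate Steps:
M = -13 (M = 3 - 16 = -13)
v = 52 (v = -4*(-13) = 52)
h(n, d) = -38 + d*n**2 (h(n, d) = n**2*d - 38 = d*n**2 - 38 = -38 + d*n**2)
-29799 - h(v, q((-5 - 2)**2, 0)) = -29799 - (-38 + 0*52**2) = -29799 - (-38 + 0*2704) = -29799 - (-38 + 0) = -29799 - 1*(-38) = -29799 + 38 = -29761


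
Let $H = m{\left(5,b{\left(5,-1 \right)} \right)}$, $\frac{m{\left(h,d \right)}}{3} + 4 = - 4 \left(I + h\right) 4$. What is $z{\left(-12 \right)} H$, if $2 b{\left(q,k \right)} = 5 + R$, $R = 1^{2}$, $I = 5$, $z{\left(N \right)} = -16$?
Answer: $7872$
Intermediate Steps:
$R = 1$
$b{\left(q,k \right)} = 3$ ($b{\left(q,k \right)} = \frac{5 + 1}{2} = \frac{1}{2} \cdot 6 = 3$)
$m{\left(h,d \right)} = -252 - 48 h$ ($m{\left(h,d \right)} = -12 + 3 - 4 \left(5 + h\right) 4 = -12 + 3 \left(-20 - 4 h\right) 4 = -12 + 3 \left(-80 - 16 h\right) = -12 - \left(240 + 48 h\right) = -252 - 48 h$)
$H = -492$ ($H = -252 - 240 = -492$)
$z{\left(-12 \right)} H = \left(-16\right) \left(-492\right) = 7872$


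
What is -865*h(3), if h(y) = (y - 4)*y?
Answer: 2595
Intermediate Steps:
h(y) = y*(-4 + y) (h(y) = (-4 + y)*y = y*(-4 + y))
-865*h(3) = -2595*(-4 + 3) = -2595*(-1) = -865*(-3) = 2595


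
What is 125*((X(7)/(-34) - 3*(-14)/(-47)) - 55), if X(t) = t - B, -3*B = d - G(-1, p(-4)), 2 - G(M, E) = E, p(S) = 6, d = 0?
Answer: -33641125/4794 ≈ -7017.3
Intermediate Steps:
G(M, E) = 2 - E
B = -4/3 (B = -(0 - (2 - 1*6))/3 = -(0 - (2 - 6))/3 = -(0 - 1*(-4))/3 = -(0 + 4)/3 = -1/3*4 = -4/3 ≈ -1.3333)
X(t) = 4/3 + t (X(t) = t - 1*(-4/3) = t + 4/3 = 4/3 + t)
125*((X(7)/(-34) - 3*(-14)/(-47)) - 55) = 125*(((4/3 + 7)/(-34) - 3*(-14)/(-47)) - 55) = 125*(((25/3)*(-1/34) + 42*(-1/47)) - 55) = 125*((-25/102 - 42/47) - 55) = 125*(-5459/4794 - 55) = 125*(-269129/4794) = -33641125/4794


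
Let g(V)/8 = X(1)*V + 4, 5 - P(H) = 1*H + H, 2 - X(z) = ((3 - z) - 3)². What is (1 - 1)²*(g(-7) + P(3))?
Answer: 0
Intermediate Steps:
X(z) = 2 - z² (X(z) = 2 - ((3 - z) - 3)² = 2 - (-z)² = 2 - z²)
P(H) = 5 - 2*H (P(H) = 5 - (1*H + H) = 5 - (H + H) = 5 - 2*H)
g(V) = 32 + 8*V (g(V) = 8*((2 - 1*1²)*V + 4) = 8*((2 - 1*1)*V + 4) = 8*((2 - 1)*V + 4) = 8*(1*V + 4) = 8*(V + 4) = 8*(4 + V) = 32 + 8*V)
(1 - 1)²*(g(-7) + P(3)) = (1 - 1)²*((32 + 8*(-7)) + (5 - 2*3)) = 0²*((32 - 56) + (5 - 6)) = 0*(-24 - 1) = 0*(-25) = 0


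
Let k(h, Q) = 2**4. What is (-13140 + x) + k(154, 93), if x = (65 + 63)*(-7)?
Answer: -14020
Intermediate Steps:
x = -896 (x = 128*(-7) = -896)
k(h, Q) = 16
(-13140 + x) + k(154, 93) = (-13140 - 896) + 16 = -14036 + 16 = -14020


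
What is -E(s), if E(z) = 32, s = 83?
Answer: -32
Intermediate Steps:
-E(s) = -1*32 = -32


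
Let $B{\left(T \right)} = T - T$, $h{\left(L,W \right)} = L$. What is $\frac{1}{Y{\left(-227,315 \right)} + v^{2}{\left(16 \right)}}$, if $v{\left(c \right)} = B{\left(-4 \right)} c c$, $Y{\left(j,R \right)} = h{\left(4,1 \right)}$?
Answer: $\frac{1}{4} \approx 0.25$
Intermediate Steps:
$B{\left(T \right)} = 0$
$Y{\left(j,R \right)} = 4$
$v{\left(c \right)} = 0$ ($v{\left(c \right)} = 0 c c = 0 c = 0$)
$\frac{1}{Y{\left(-227,315 \right)} + v^{2}{\left(16 \right)}} = \frac{1}{4 + 0^{2}} = \frac{1}{4 + 0} = \frac{1}{4}$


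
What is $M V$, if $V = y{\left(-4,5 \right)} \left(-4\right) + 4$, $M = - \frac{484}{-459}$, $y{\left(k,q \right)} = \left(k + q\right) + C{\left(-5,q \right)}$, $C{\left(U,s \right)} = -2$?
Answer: $\frac{3872}{459} \approx 8.4357$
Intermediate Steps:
$y{\left(k,q \right)} = -2 + k + q$ ($y{\left(k,q \right)} = \left(k + q\right) - 2 = -2 + k + q$)
$M = \frac{484}{459}$ ($M = \left(-484\right) \left(- \frac{1}{459}\right) = \frac{484}{459} \approx 1.0545$)
$V = 8$ ($V = \left(-2 - 4 + 5\right) \left(-4\right) + 4 = \left(-1\right) \left(-4\right) + 4 = 4 + 4 = 8$)
$M V = \frac{484}{459} \cdot 8 = \frac{3872}{459}$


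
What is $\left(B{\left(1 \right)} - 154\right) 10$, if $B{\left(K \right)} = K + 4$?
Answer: $-1490$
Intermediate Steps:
$B{\left(K \right)} = 4 + K$
$\left(B{\left(1 \right)} - 154\right) 10 = \left(\left(4 + 1\right) - 154\right) 10 = \left(5 - 154\right) 10 = \left(-149\right) 10 = -1490$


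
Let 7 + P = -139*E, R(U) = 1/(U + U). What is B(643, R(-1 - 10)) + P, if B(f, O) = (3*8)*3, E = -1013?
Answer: 140872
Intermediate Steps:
R(U) = 1/(2*U)
B(f, O) = 72 (B(f, O) = 24*3 = 72)
P = 140800 (P = -7 - 139*(-1013) = -7 + 140807 = 140800)
B(643, R(-1 - 10)) + P = 72 + 140800 = 140872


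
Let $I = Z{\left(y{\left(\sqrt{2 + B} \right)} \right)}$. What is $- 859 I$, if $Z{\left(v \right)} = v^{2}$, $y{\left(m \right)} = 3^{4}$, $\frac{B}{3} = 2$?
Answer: $-5635899$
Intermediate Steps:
$B = 6$ ($B = 3 \cdot 2 = 6$)
$y{\left(m \right)} = 81$
$I = 6561$ ($I = 81^{2} = 6561$)
$- 859 I = \left(-859\right) 6561 = -5635899$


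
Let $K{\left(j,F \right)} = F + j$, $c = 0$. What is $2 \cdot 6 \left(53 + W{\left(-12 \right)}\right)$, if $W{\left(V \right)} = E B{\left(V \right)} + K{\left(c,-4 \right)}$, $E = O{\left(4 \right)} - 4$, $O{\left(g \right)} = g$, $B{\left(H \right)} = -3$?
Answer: $588$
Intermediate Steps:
$E = 0$ ($E = 4 - 4 = 0$)
$W{\left(V \right)} = -4$ ($W{\left(V \right)} = 0 \left(-3\right) + \left(-4 + 0\right) = 0 - 4 = -4$)
$2 \cdot 6 \left(53 + W{\left(-12 \right)}\right) = 2 \cdot 6 \left(53 - 4\right) = 12 \cdot 49 = 588$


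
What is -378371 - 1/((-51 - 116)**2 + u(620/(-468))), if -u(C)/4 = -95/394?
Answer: -2078892488030/5494323 ≈ -3.7837e+5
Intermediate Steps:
u(C) = 190/197 (u(C) = -(-380)/394 = -4*(-95/394) = 190/197)
-378371 - 1/((-51 - 116)**2 + u(620/(-468))) = -378371 - 1/((-51 - 116)**2 + 190/197) = -378371 - 1/((-167)**2 + 190/197) = -378371 - 1/(27889 + 190/197) = -378371 - 1/5494323/197 = -378371 - 1*197/5494323 = -378371 - 197/5494323 = -2078892488030/5494323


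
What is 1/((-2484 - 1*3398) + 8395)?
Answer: 1/2513 ≈ 0.00039793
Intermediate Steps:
1/((-2484 - 1*3398) + 8395) = 1/((-2484 - 3398) + 8395) = 1/(-5882 + 8395) = 1/2513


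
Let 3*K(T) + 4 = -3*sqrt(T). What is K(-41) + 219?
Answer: 653/3 - I*sqrt(41) ≈ 217.67 - 6.4031*I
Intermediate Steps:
K(T) = -4/3 - sqrt(T) (K(T) = -4/3 + (-3*sqrt(T))/3 = -4/3 - sqrt(T))
K(-41) + 219 = (-4/3 - sqrt(-41)) + 219 = (-4/3 - I*sqrt(41)) + 219 = 653/3 - I*sqrt(41)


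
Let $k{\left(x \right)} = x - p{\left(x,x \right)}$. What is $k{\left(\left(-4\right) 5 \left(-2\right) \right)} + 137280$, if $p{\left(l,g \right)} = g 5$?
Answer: $137120$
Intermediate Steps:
$p{\left(l,g \right)} = 5 g$
$k{\left(x \right)} = - 4 x$ ($k{\left(x \right)} = x - 5 x = - 4 x$)
$k{\left(\left(-4\right) 5 \left(-2\right) \right)} + 137280 = - 4 \left(-4\right) 5 \left(-2\right) + 137280 = - 4 \left(\left(-20\right) \left(-2\right)\right) + 137280 = \left(-4\right) 40 + 137280 = -160 + 137280 = 137120$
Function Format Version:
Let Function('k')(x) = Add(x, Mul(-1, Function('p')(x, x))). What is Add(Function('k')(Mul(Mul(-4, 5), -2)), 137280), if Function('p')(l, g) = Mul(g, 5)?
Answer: 137120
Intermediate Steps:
Function('p')(l, g) = Mul(5, g)
Function('k')(x) = Mul(-4, x) (Function('k')(x) = Add(x, Mul(-1, Mul(5, x))) = Add(x, Mul(-5, x)) = Mul(-4, x))
Add(Function('k')(Mul(Mul(-4, 5), -2)), 137280) = Add(Mul(-4, Mul(Mul(-4, 5), -2)), 137280) = Add(Mul(-4, Mul(-20, -2)), 137280) = Add(Mul(-4, 40), 137280) = Add(-160, 137280) = 137120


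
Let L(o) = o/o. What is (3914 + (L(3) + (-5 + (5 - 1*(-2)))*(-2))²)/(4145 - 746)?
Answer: 3923/3399 ≈ 1.1542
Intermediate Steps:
L(o) = 1
(3914 + (L(3) + (-5 + (5 - 1*(-2)))*(-2))²)/(4145 - 746) = (3914 + (1 + (-5 + (5 - 1*(-2)))*(-2))²)/(4145 - 746) = (3914 + (1 + (-5 + (5 + 2))*(-2))²)/3399 = (3914 + (1 + (-5 + 7)*(-2))²)*(1/3399) = (3914 + (1 + 2*(-2))²)*(1/3399) = (3914 + (1 - 4)²)*(1/3399) = (3914 + (-3)²)*(1/3399) = (3914 + 9)*(1/3399) = 3923*(1/3399) = 3923/3399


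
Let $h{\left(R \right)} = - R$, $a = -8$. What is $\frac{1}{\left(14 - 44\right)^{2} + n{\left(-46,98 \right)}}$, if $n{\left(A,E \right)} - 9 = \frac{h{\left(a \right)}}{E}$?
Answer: $\frac{49}{44545} \approx 0.0011$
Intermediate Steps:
$n{\left(A,E \right)} = 9 + \frac{8}{E}$ ($n{\left(A,E \right)} = 9 + \frac{\left(-1\right) \left(-8\right)}{E} = 9 + \frac{8}{E}$)
$\frac{1}{\left(14 - 44\right)^{2} + n{\left(-46,98 \right)}} = \frac{1}{\left(14 - 44\right)^{2} + \left(9 + \frac{8}{98}\right)} = \frac{1}{\left(-30\right)^{2} + \left(9 + 8 \cdot \frac{1}{98}\right)} = \frac{1}{900 + \left(9 + \frac{4}{49}\right)} = \frac{1}{900 + \frac{445}{49}} = \frac{1}{\frac{44545}{49}} = \frac{49}{44545}$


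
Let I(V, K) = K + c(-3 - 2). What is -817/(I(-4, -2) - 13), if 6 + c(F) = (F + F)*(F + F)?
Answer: -817/79 ≈ -10.342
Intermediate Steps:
c(F) = -6 + 4*F² (c(F) = -6 + (F + F)*(F + F) = -6 + (2*F)*(2*F) = -6 + 4*F²)
I(V, K) = 94 + K (I(V, K) = K + (-6 + 4*(-3 - 2)²) = K + (-6 + 4*(-5)²) = K + (-6 + 4*25) = K + (-6 + 100) = K + 94 = 94 + K)
-817/(I(-4, -2) - 13) = -817/((94 - 2) - 13) = -817/(92 - 13) = -817/(79*1) = -817/79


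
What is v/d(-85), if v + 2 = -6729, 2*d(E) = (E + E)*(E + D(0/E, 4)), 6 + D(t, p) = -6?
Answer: -6731/8245 ≈ -0.81637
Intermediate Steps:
D(t, p) = -12 (D(t, p) = -6 - 6 = -12)
d(E) = E*(-12 + E) (d(E) = ((E + E)*(E - 12))/2 = ((2*E)*(-12 + E))/2 = (2*E*(-12 + E))/2 = E*(-12 + E))
v = -6731 (v = -2 - 6729 = -6731)
v/d(-85) = -6731*(-1/(85*(-12 - 85))) = -6731/((-85*(-97))) = -6731/8245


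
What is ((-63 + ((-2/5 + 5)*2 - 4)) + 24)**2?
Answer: 28561/25 ≈ 1142.4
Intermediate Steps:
((-63 + ((-2/5 + 5)*2 - 4)) + 24)**2 = ((-63 + ((23/5)*2 - 4)) + 24)**2 = ((-63 + (46/5 - 4)) + 24)**2 = ((-63 + 26/5) + 24)**2 = (-289/5 + 24)**2 = (-169/5)**2 = 28561/25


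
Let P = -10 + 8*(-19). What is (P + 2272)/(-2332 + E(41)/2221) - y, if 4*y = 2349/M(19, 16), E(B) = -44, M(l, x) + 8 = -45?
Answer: 349154702/34313631 ≈ 10.175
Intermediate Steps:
M(l, x) = -53 (M(l, x) = -8 - 45 = -53)
P = -162 (P = -10 - 152 = -162)
y = -2349/212 (y = (2349/(-53))/4 = (2349*(-1/53))/4 = (1/4)*(-2349/53) = -2349/212 ≈ -11.080)
(P + 2272)/(-2332 + E(41)/2221) - y = (-162 + 2272)/(-2332 - 44/2221) - 1*(-2349/212) = 2110/(-2332 - 44*1/2221) + 2349/212 = 2110/(-2332 - 44/2221) + 2349/212 = 2110/(-5179416/2221) + 2349/212 = 2110*(-2221/5179416) + 2349/212 = -2343155/2589708 + 2349/212 = 349154702/34313631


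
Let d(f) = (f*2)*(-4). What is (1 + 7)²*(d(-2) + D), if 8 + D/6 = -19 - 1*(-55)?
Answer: 11776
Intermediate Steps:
d(f) = -8*f (d(f) = (2*f)*(-4) = -8*f)
D = 168 (D = -48 + 6*(-19 - 1*(-55)) = -48 + 6*(-19 + 55) = -48 + 6*36 = -48 + 216 = 168)
(1 + 7)²*(d(-2) + D) = (1 + 7)²*(-8*(-2) + 168) = 8²*(16 + 168) = 64*184 = 11776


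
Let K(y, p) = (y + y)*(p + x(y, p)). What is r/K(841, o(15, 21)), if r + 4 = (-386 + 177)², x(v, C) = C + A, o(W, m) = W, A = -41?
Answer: -43677/18502 ≈ -2.3607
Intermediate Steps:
x(v, C) = -41 + C (x(v, C) = C - 41 = -41 + C)
K(y, p) = 2*y*(-41 + 2*p) (K(y, p) = (y + y)*(p + (-41 + p)) = (2*y)*(-41 + 2*p) = 2*y*(-41 + 2*p))
r = 43677 (r = -4 + (-386 + 177)² = -4 + (-209)² = -4 + 43681 = 43677)
r/K(841, o(15, 21)) = 43677/((2*841*(-41 + 2*15))) = 43677/((2*841*(-41 + 30))) = 43677/((2*841*(-11))) = 43677/(-18502) = 43677*(-1/18502) = -43677/18502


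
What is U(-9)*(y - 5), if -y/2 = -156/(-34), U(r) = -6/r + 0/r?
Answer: -482/51 ≈ -9.4510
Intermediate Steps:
U(r) = -6/r (U(r) = -6/r + 0 = -6/r)
y = -156/17 (y = -(-312)/(-34) = -(-312)*(-1)/34 = -2*78/17 = -156/17 ≈ -9.1765)
U(-9)*(y - 5) = (-6/(-9))*(-156/17 - 5) = -6*(-1/9)*(-241/17) = (2/3)*(-241/17) = -482/51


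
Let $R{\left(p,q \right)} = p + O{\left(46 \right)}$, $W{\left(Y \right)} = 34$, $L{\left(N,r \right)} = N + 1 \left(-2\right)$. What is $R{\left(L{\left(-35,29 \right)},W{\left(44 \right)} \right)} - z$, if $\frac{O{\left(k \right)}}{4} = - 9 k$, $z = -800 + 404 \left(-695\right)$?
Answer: $279887$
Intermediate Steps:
$L{\left(N,r \right)} = -2 + N$ ($L{\left(N,r \right)} = N - 2 = -2 + N$)
$z = -281580$ ($z = -800 - 280780 = -281580$)
$O{\left(k \right)} = - 36 k$ ($O{\left(k \right)} = 4 \left(- 9 k\right) = - 36 k$)
$R{\left(p,q \right)} = -1656 + p$ ($R{\left(p,q \right)} = p - 1656 = -1656 + p$)
$R{\left(L{\left(-35,29 \right)},W{\left(44 \right)} \right)} - z = \left(-1656 - 37\right) - -281580 = \left(-1656 - 37\right) + 281580 = -1693 + 281580 = 279887$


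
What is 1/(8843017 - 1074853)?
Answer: 1/7768164 ≈ 1.2873e-7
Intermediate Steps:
1/(8843017 - 1074853) = 1/7768164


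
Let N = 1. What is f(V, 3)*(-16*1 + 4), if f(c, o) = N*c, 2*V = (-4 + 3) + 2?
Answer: -6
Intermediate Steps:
V = ½ (V = ((-4 + 3) + 2)/2 = (-1 + 2)/2 = (½)*1 = ½ ≈ 0.50000)
f(c, o) = c (f(c, o) = 1*c = c)
f(V, 3)*(-16*1 + 4) = (-16*1 + 4)/2 = (-16 + 4)/2 = (½)*(-12) = -6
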